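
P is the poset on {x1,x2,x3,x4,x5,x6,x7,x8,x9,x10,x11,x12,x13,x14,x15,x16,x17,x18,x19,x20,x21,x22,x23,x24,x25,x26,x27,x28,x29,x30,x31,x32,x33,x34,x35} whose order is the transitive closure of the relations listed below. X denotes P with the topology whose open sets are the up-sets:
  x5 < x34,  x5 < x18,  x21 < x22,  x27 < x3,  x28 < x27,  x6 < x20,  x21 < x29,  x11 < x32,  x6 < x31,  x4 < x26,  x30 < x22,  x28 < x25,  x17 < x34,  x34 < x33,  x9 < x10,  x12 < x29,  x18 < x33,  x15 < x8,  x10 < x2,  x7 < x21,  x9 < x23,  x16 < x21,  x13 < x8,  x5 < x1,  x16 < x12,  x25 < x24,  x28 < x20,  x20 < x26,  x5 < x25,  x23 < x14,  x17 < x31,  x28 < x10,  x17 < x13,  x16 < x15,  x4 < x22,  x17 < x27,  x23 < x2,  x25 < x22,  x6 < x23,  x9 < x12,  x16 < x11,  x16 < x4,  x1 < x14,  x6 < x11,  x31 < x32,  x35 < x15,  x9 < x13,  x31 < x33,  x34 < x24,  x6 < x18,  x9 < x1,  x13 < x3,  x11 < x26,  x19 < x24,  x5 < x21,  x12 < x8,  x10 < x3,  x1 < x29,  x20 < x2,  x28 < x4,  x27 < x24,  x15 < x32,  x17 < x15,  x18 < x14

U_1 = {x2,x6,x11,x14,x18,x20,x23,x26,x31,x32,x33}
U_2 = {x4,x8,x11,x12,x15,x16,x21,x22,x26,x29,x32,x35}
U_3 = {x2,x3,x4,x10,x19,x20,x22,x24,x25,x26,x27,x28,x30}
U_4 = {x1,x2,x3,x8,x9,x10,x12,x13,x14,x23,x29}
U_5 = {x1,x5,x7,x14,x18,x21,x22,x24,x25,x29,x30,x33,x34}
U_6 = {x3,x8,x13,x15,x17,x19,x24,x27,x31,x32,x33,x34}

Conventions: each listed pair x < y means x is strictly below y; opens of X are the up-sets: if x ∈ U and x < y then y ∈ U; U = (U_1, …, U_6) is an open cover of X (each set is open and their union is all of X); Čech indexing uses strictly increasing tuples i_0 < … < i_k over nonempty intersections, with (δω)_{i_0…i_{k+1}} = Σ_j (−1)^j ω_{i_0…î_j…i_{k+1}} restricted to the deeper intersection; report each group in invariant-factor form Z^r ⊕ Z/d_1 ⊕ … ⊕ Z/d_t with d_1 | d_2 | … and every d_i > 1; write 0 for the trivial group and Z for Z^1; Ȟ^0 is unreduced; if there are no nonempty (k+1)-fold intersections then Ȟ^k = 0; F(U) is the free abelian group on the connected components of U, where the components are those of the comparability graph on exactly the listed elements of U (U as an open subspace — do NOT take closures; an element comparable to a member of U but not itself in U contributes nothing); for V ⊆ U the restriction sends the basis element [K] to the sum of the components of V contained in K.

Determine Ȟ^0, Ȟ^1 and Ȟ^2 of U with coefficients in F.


Ȟ^0 ≅ Z,  Ȟ^1 ≅ 0,  Ȟ^2 ≅ Z/2

cover nerve:
  U12={x11,x26,x32} U13={x2,x20,x26} U14={x2,x14,x23} U15={x14,x18,x33} U16={x31,x32,x33} U23={x4,x22,x26} U24={x8,x12,x29} U25={x21,x22,x29} U26={x8,x15,x32} U34={x2,x3,x10} U35={x22,x24,x25,x30} U36={x3,x19,x24,x27} U45={x1,x14,x29} U46={x3,x8,x13} U56={x24,x33,x34}
  U123={x26} U126={x32} U134={x2} U145={x14} U156={x33} U235={x22} U245={x29} U246={x8} U346={x3} U356={x24}
components per intersection:
  U1: {x2,x6,x11,x14,x18,x20,x23,x26,x31,x32,x33}
  U2: {x4,x8,x11,x12,x15,x16,x21,x22,x26,x29,x32,x35}
  U3: {x2,x3,x4,x10,x19,x20,x22,x24,x25,x26,x27,x28,x30}
  U4: {x1,x2,x3,x8,x9,x10,x12,x13,x14,x23,x29}
  U5: {x1,x5,x7,x14,x18,x21,x22,x24,x25,x29,x30,x33,x34}
  U6: {x3,x8,x13,x15,x17,x19,x24,x27,x31,x32,x33,x34}
  U12: {x11,x26,x32}
  U13: {x2,x20,x26}
  U14: {x2,x14,x23}
  U15: {x14,x18,x33}
  U16: {x31,x32,x33}
  U23: {x4,x22,x26}
  U24: {x8,x12,x29}
  U25: {x21,x22,x29}
  U26: {x8,x15,x32}
  U34: {x2,x3,x10}
  U35: {x22,x24,x25,x30}
  U36: {x3,x19,x24,x27}
  U45: {x1,x14,x29}
  U46: {x3,x8,x13}
  U56: {x24,x33,x34}
  U123: {x26}
  U126: {x32}
  U134: {x2}
  U145: {x14}
  U156: {x33}
  U235: {x22}
  U245: {x29}
  U246: {x8}
  U346: {x3}
  U356: {x24}
C dims 6,15,10; δ0: rk 5, SNF 1^5; δ1: rk 10, SNF 1^9·2
Ȟ^0: (6−5)−0=1 ⇒ Z
Ȟ^1: (15−10)−5=0 ⇒ 0
Ȟ^2: (10−0)−10=0 plus torsion [2] ⇒ Z/2


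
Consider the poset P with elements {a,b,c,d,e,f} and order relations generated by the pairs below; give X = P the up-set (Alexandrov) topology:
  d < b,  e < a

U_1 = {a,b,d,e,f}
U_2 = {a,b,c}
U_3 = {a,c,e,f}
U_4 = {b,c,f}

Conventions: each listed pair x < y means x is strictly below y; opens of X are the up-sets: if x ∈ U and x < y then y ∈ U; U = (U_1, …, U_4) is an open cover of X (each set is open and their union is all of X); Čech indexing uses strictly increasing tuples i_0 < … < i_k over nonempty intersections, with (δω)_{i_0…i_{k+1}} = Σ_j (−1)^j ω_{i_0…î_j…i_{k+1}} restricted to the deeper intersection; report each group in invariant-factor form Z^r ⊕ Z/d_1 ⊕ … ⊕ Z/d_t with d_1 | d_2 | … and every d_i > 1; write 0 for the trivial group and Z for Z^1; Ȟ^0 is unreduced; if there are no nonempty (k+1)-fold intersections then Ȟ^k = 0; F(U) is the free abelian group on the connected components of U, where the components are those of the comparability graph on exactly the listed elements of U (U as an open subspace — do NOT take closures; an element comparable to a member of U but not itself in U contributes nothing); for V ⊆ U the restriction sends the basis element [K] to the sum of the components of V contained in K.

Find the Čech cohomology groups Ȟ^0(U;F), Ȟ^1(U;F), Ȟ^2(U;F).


Ȟ^0(U;F) ≅ Z^4, Ȟ^1(U;F) ≅ 0, Ȟ^2(U;F) ≅ 0

nerve simplices:
  U12={a,b} U13={a,e,f} U14={b,f} U23={a,c} U24={b,c} U34={c,f}
  U123={a} U124={b} U134={f} U234={c}
components per intersection:
  U1: {a,e} {b,d} {f}
  U2: {a} {b} {c}
  U3: {a,e} {c} {f}
  U4: {b} {c} {f}
  U12: {a} {b}
  U13: {a,e} {f}
  U14: {b} {f}
  U23: {a} {c}
  U24: {b} {c}
  U34: {c} {f}
  U123: {a}
  U124: {b}
  U134: {f}
  U234: {c}
C dims 12,12,4; δ0: rk 8, SNF 1^8; δ1: rk 4, SNF 1^4
degree 0: 12−8−0 = 4 → Ȟ^0 ≅ Z^4
degree 1: 12−4−8 = 0 → Ȟ^1 ≅ 0
degree 2: 4−0−4 = 0 → Ȟ^2 ≅ 0


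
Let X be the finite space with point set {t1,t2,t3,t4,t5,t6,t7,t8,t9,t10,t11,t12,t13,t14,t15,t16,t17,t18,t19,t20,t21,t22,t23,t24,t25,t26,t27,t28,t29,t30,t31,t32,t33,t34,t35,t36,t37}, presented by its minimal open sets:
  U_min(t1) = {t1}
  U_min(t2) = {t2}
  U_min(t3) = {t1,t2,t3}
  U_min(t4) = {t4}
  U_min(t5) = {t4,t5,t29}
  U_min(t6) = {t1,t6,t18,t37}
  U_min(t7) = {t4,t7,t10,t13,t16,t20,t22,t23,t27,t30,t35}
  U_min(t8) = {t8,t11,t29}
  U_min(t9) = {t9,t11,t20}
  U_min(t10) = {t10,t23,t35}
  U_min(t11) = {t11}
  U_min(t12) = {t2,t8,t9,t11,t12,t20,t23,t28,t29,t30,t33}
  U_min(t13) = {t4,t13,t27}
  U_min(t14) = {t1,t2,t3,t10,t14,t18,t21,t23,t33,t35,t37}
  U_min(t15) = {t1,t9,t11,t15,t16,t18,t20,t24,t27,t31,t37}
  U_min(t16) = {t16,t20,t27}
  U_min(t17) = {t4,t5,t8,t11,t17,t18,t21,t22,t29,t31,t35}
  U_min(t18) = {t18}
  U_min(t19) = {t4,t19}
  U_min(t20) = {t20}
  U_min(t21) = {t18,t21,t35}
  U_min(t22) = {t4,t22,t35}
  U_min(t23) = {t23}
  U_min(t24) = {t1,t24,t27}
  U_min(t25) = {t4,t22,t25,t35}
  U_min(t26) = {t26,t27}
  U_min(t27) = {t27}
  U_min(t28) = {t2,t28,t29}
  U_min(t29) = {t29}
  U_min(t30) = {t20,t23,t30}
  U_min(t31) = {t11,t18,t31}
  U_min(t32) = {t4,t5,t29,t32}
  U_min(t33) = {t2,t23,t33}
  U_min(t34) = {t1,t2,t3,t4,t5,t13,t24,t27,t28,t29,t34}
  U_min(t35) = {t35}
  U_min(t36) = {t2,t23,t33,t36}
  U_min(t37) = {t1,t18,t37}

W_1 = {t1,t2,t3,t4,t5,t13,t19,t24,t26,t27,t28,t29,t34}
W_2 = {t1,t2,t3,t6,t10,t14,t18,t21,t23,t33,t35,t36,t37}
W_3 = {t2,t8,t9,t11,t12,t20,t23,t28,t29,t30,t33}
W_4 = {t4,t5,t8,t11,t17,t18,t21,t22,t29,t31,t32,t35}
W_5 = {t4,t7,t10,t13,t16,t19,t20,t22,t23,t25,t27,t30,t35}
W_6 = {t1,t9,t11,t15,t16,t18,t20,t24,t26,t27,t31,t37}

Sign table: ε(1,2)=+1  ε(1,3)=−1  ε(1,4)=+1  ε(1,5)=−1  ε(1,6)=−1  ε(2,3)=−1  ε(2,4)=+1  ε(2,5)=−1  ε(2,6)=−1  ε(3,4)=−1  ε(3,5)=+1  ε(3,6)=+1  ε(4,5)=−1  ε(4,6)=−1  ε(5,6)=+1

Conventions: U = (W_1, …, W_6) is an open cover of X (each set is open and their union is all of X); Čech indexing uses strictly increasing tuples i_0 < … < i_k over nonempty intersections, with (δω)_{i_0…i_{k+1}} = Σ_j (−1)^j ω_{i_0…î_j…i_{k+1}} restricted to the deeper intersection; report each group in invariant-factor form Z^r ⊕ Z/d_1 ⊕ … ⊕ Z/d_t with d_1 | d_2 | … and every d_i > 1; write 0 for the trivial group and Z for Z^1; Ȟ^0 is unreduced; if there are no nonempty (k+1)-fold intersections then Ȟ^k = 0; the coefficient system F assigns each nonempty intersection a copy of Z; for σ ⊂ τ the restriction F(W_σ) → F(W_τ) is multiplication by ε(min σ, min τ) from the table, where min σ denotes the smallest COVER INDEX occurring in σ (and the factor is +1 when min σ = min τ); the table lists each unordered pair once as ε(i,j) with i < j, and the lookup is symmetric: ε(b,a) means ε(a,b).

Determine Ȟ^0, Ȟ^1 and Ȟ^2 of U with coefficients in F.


nonempty overlaps:
  W12={t1,t2,t3} W13={t2,t28,t29} W14={t4,t5,t29} W15={t4,t13,t19,t27} W16={t1,t24,t26,t27} W23={t2,t23,t33} W24={t18,t21,t35} W25={t10,t23,t35} W26={t1,t18,t37} W34={t8,t11,t29} W35={t20,t23,t30} W36={t9,t11,t20} W45={t4,t22,t35} W46={t11,t18,t31} W56={t16,t20,t27}
  W123={t2} W126={t1} W134={t29} W145={t4} W156={t27} W235={t23} W245={t35} W246={t18} W346={t11} W356={t20}
C dims 6,15,10; δ0: rk 5, SNF 1^5; δ1: rk 10, SNF 1^9·2
degree 0: 6−5−0 = 1 → Ȟ^0 ≅ Z
degree 1: 15−10−5 = 0 → Ȟ^1 ≅ 0
degree 2: 10−0−10 = 0 plus torsion [2] → Ȟ^2 ≅ Z/2

Ȟ^0 ≅ Z, Ȟ^1 ≅ 0 and Ȟ^2 ≅ Z/2


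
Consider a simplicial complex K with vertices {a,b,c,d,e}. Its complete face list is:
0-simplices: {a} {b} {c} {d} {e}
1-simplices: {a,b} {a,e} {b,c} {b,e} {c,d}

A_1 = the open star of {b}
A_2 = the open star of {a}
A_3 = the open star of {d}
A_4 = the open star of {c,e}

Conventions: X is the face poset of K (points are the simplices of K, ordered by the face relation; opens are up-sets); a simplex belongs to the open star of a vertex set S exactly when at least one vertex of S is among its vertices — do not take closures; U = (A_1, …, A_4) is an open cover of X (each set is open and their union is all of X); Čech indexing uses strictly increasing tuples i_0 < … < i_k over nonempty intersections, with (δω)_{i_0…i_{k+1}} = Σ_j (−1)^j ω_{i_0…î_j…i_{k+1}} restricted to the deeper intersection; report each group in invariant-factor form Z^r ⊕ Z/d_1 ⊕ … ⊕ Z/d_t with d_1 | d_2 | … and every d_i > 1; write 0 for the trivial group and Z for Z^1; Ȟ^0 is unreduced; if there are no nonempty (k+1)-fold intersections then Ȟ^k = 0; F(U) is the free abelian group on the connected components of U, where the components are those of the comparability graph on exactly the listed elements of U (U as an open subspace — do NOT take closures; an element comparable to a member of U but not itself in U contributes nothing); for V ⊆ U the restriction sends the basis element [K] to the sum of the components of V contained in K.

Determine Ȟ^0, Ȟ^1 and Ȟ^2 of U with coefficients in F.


cover nerve:
  A1={{b},{a,b},{b,c},{b,e}} A2={{a},{a,b},{a,e}} A3={{d},{c,d}} A4={{c},{e},{a,e},{b,c},{b,e},{c,d}}
  A12={{a,b}} A14={{b,c},{b,e}} A24={{a,e}} A34={{c,d}}
components per intersection:
  A1: {{b},{a,b},{b,c},{b,e}}
  A2: {{a},{a,b},{a,e}}
  A3: {{d},{c,d}}
  A4: {{c},{b,c},{c,d}} {{e},{a,e},{b,e}}
  A12: {{a,b}}
  A14: {{b,c}} {{b,e}}
  A24: {{a,e}}
  A34: {{c,d}}
C dims 5,5; δ0: rk 4, SNF 1^4
Ȟ^0: (5−4)−0=1 ⇒ Z
Ȟ^1: (5−0)−4=1 ⇒ Z
Ȟ^2: (0−0)−0=0 ⇒ 0

Ȟ^0 = Z; Ȟ^1 = Z; Ȟ^2 = 0


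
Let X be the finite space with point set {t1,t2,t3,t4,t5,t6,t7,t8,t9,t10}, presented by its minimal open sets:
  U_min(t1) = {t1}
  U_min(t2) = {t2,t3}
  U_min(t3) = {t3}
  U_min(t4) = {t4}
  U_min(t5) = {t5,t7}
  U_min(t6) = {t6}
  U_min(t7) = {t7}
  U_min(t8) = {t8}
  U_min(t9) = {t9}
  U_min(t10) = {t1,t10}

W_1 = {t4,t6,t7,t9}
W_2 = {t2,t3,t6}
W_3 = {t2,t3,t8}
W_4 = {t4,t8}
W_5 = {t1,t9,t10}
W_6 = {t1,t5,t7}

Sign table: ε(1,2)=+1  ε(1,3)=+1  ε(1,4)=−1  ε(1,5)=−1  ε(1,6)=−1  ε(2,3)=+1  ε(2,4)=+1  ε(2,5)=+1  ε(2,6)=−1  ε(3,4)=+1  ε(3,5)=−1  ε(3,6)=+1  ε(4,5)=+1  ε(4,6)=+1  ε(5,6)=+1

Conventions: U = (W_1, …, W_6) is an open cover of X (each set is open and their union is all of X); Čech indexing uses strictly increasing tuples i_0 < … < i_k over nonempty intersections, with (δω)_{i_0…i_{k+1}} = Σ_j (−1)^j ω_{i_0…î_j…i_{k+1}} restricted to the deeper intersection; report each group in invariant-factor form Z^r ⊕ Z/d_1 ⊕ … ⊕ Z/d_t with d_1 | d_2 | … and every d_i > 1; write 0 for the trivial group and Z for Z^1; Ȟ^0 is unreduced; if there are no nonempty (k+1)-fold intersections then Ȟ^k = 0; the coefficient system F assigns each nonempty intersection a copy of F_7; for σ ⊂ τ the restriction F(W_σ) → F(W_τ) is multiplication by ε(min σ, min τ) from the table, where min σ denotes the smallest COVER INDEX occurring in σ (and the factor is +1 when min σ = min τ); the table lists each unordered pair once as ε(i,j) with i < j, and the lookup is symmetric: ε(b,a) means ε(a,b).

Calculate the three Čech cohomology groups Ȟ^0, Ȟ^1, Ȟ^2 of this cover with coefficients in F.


nonempty intersections:
  W12={t6} W14={t4} W15={t9} W16={t7} W23={t2,t3} W34={t8} W56={t1}
C dims 6,7; δ0: rk_F7 6
Ȟ^0: (6−6)−0=0 ⇒ 0
Ȟ^1: (7−0)−6=1 ⇒ Z/7
Ȟ^2: (0−0)−0=0 ⇒ 0

Ȟ^0(U;F) ≅ 0, Ȟ^1(U;F) ≅ Z/7, Ȟ^2(U;F) ≅ 0


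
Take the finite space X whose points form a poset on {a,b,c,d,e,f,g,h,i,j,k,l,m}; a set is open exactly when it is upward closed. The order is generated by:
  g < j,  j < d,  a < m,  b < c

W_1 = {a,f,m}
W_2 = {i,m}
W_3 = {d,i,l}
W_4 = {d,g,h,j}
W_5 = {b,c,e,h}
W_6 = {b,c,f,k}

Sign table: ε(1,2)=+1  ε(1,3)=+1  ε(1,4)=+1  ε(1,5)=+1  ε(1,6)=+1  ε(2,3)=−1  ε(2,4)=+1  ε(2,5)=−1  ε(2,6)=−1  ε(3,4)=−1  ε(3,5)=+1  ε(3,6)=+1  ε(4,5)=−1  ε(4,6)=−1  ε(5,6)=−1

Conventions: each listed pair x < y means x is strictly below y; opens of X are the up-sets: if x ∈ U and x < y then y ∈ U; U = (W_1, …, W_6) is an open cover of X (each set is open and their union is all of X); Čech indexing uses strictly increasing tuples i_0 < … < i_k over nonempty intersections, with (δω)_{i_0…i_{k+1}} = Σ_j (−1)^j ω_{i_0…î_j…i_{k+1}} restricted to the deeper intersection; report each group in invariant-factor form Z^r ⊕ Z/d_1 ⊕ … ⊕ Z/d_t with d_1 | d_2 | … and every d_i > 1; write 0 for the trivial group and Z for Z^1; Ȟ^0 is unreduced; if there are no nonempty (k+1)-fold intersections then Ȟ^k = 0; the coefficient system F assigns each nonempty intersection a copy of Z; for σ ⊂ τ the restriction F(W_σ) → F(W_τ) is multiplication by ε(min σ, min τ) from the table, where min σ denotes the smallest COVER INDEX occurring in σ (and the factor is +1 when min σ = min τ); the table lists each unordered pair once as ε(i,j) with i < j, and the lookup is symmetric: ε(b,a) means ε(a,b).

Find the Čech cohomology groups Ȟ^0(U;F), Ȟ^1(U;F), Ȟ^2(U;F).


Ȟ^0 ≅ Z, Ȟ^1 ≅ Z and Ȟ^2 ≅ 0

nerve of the cover:
  W12={m} W16={f} W23={i} W34={d} W45={h} W56={b,c}
C dims 6,6; δ0: rk 5, SNF 1^5
Ȟ^0 = (6 − 5) − 0 = 1, so Ȟ^0 ≅ Z
Ȟ^1 = (6 − 0) − 5 = 1, so Ȟ^1 ≅ Z
Ȟ^2 = (0 − 0) − 0 = 0, so Ȟ^2 ≅ 0


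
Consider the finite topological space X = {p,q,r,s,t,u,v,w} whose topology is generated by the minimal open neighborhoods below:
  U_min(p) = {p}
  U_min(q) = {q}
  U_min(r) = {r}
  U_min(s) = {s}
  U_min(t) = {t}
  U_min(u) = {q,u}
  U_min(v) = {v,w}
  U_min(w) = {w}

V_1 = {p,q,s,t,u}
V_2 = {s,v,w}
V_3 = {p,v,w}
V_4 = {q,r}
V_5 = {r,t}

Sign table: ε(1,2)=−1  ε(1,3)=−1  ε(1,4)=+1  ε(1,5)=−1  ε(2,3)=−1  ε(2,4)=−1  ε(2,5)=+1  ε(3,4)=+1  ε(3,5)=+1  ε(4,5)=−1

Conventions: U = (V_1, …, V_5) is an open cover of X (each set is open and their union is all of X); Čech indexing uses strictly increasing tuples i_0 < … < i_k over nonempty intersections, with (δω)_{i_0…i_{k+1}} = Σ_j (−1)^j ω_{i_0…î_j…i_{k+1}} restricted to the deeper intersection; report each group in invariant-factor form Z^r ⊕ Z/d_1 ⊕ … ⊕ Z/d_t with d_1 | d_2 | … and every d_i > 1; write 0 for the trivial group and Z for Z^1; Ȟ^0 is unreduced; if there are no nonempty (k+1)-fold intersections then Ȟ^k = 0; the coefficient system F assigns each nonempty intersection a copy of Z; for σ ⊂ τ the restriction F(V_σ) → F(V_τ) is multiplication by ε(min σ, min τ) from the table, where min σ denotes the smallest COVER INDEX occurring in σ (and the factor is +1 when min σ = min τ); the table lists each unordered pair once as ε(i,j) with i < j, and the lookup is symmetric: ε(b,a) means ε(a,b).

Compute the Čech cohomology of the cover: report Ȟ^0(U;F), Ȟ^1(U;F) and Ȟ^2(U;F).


Ȟ^0 ≅ 0,  Ȟ^1 ≅ Z ⊕ Z/2,  Ȟ^2 ≅ 0

nerve of the cover:
  V12={s} V13={p} V14={q} V15={t} V23={v,w} V45={r}
C dims 5,6; δ0: rk 5, SNF 1^4·2
Ȟ^0 = (5 − 5) − 0 = 0, so Ȟ^0 ≅ 0
Ȟ^1 = (6 − 0) − 5 = 1 plus torsion [2], so Ȟ^1 ≅ Z ⊕ Z/2
Ȟ^2 = (0 − 0) − 0 = 0, so Ȟ^2 ≅ 0


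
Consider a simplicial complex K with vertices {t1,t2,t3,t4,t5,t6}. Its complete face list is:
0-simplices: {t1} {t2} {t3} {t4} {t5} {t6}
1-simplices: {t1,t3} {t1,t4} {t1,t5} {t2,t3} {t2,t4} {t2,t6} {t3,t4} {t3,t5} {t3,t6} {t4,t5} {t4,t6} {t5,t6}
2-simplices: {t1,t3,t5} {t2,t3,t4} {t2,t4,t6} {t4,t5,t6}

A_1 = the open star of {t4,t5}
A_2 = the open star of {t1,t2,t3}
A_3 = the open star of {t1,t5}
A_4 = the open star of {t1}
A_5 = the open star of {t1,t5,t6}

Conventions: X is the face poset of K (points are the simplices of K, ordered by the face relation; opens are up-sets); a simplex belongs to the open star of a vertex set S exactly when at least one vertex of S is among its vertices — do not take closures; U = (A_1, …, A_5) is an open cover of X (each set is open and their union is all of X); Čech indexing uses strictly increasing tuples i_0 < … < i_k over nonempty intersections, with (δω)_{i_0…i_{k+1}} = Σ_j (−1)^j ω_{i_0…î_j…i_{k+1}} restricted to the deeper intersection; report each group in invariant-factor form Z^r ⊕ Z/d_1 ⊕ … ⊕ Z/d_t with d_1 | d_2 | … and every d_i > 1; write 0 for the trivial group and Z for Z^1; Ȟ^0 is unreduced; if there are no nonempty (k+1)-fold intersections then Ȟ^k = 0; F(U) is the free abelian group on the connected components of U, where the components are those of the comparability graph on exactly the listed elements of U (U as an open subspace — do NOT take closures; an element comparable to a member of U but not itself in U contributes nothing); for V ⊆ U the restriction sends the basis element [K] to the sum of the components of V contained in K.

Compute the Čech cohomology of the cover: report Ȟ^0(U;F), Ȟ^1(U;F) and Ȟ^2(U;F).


intersection data:
  A1={{t4},{t5},{t1,t4},{t1,t5},{t2,t4},{t3,t4},{t3,t5},{t4,t5},{t4,t6},{t5,t6},{t1,t3,t5},{t2,t3,t4},{t2,t4,t6},{t4,t5,t6}} A2={{t1},{t2},{t3},{t1,t3},{t1,t4},{t1,t5},{t2,t3},{t2,t4},{t2,t6},{t3,t4},{t3,t5},{t3,t6},{t1,t3,t5},{t2,t3,t4},{t2,t4,t6}} A3={{t1},{t5},{t1,t3},{t1,t4},{t1,t5},{t3,t5},{t4,t5},{t5,t6},{t1,t3,t5},{t4,t5,t6}} A4={{t1},{t1,t3},{t1,t4},{t1,t5},{t1,t3,t5}} A5={{t1},{t5},{t6},{t1,t3},{t1,t4},{t1,t5},{t2,t6},{t3,t5},{t3,t6},{t4,t5},{t4,t6},{t5,t6},{t1,t3,t5},{t2,t4,t6},{t4,t5,t6}}
  A12={{t1,t4},{t1,t5},{t2,t4},{t3,t4},{t3,t5},{t1,t3,t5},{t2,t3,t4},{t2,t4,t6}} A13={{t5},{t1,t4},{t1,t5},{t3,t5},{t4,t5},{t5,t6},{t1,t3,t5},{t4,t5,t6}} A14={{t1,t4},{t1,t5},{t1,t3,t5}} A15={{t5},{t1,t4},{t1,t5},{t3,t5},{t4,t5},{t4,t6},{t5,t6},{t1,t3,t5},{t2,t4,t6},{t4,t5,t6}} A23={{t1},{t1,t3},{t1,t4},{t1,t5},{t3,t5},{t1,t3,t5}} A24={{t1},{t1,t3},{t1,t4},{t1,t5},{t1,t3,t5}} A25={{t1},{t1,t3},{t1,t4},{t1,t5},{t2,t6},{t3,t5},{t3,t6},{t1,t3,t5},{t2,t4,t6}} A34={{t1},{t1,t3},{t1,t4},{t1,t5},{t1,t3,t5}} A35={{t1},{t5},{t1,t3},{t1,t4},{t1,t5},{t3,t5},{t4,t5},{t5,t6},{t1,t3,t5},{t4,t5,t6}} A45={{t1},{t1,t3},{t1,t4},{t1,t5},{t1,t3,t5}}
  A123={{t1,t4},{t1,t5},{t3,t5},{t1,t3,t5}} A124={{t1,t4},{t1,t5},{t1,t3,t5}} A125={{t1,t4},{t1,t5},{t3,t5},{t1,t3,t5},{t2,t4,t6}} A134={{t1,t4},{t1,t5},{t1,t3,t5}} A135={{t5},{t1,t4},{t1,t5},{t3,t5},{t4,t5},{t5,t6},{t1,t3,t5},{t4,t5,t6}} A145={{t1,t4},{t1,t5},{t1,t3,t5}} A234={{t1},{t1,t3},{t1,t4},{t1,t5},{t1,t3,t5}} A235={{t1},{t1,t3},{t1,t4},{t1,t5},{t3,t5},{t1,t3,t5}} A245={{t1},{t1,t3},{t1,t4},{t1,t5},{t1,t3,t5}} A345={{t1},{t1,t3},{t1,t4},{t1,t5},{t1,t3,t5}}
  A1234={{t1,t4},{t1,t5},{t1,t3,t5}} A1235={{t1,t4},{t1,t5},{t3,t5},{t1,t3,t5}} A1245={{t1,t4},{t1,t5},{t1,t3,t5}} A1345={{t1,t4},{t1,t5},{t1,t3,t5}} A2345={{t1},{t1,t3},{t1,t4},{t1,t5},{t1,t3,t5}}
  A12345={{t1,t4},{t1,t5},{t1,t3,t5}}
components per intersection:
  A1: {{t4},{t5},{t1,t4},{t1,t5},{t2,t4},{t3,t4},{t3,t5},{t4,t5},{t4,t6},{t5,t6},{t1,t3,t5},{t2,t3,t4},{t2,t4,t6},{t4,t5,t6}}
  A2: {{t1},{t2},{t3},{t1,t3},{t1,t4},{t1,t5},{t2,t3},{t2,t4},{t2,t6},{t3,t4},{t3,t5},{t3,t6},{t1,t3,t5},{t2,t3,t4},{t2,t4,t6}}
  A3: {{t1},{t5},{t1,t3},{t1,t4},{t1,t5},{t3,t5},{t4,t5},{t5,t6},{t1,t3,t5},{t4,t5,t6}}
  A4: {{t1},{t1,t3},{t1,t4},{t1,t5},{t1,t3,t5}}
  A5: {{t1},{t5},{t6},{t1,t3},{t1,t4},{t1,t5},{t2,t6},{t3,t5},{t3,t6},{t4,t5},{t4,t6},{t5,t6},{t1,t3,t5},{t2,t4,t6},{t4,t5,t6}}
  A12: {{t1,t4}} {{t1,t5},{t3,t5},{t1,t3,t5}} {{t2,t4},{t3,t4},{t2,t3,t4},{t2,t4,t6}}
  A13: {{t5},{t1,t5},{t3,t5},{t4,t5},{t5,t6},{t1,t3,t5},{t4,t5,t6}} {{t1,t4}}
  A14: {{t1,t4}} {{t1,t5},{t1,t3,t5}}
  A15: {{t5},{t1,t5},{t3,t5},{t4,t5},{t4,t6},{t5,t6},{t1,t3,t5},{t2,t4,t6},{t4,t5,t6}} {{t1,t4}}
  A23: {{t1},{t1,t3},{t1,t4},{t1,t5},{t3,t5},{t1,t3,t5}}
  A24: {{t1},{t1,t3},{t1,t4},{t1,t5},{t1,t3,t5}}
  A25: {{t1},{t1,t3},{t1,t4},{t1,t5},{t3,t5},{t1,t3,t5}} {{t2,t6},{t2,t4,t6}} {{t3,t6}}
  A34: {{t1},{t1,t3},{t1,t4},{t1,t5},{t1,t3,t5}}
  A35: {{t1},{t5},{t1,t3},{t1,t4},{t1,t5},{t3,t5},{t4,t5},{t5,t6},{t1,t3,t5},{t4,t5,t6}}
  A45: {{t1},{t1,t3},{t1,t4},{t1,t5},{t1,t3,t5}}
  A123: {{t1,t4}} {{t1,t5},{t3,t5},{t1,t3,t5}}
  A124: {{t1,t4}} {{t1,t5},{t1,t3,t5}}
  A125: {{t1,t4}} {{t1,t5},{t3,t5},{t1,t3,t5}} {{t2,t4,t6}}
  A134: {{t1,t4}} {{t1,t5},{t1,t3,t5}}
  A135: {{t5},{t1,t5},{t3,t5},{t4,t5},{t5,t6},{t1,t3,t5},{t4,t5,t6}} {{t1,t4}}
  A145: {{t1,t4}} {{t1,t5},{t1,t3,t5}}
  A234: {{t1},{t1,t3},{t1,t4},{t1,t5},{t1,t3,t5}}
  A235: {{t1},{t1,t3},{t1,t4},{t1,t5},{t3,t5},{t1,t3,t5}}
  A245: {{t1},{t1,t3},{t1,t4},{t1,t5},{t1,t3,t5}}
  A345: {{t1},{t1,t3},{t1,t4},{t1,t5},{t1,t3,t5}}
  A1234: {{t1,t4}} {{t1,t5},{t1,t3,t5}}
  A1235: {{t1,t4}} {{t1,t5},{t3,t5},{t1,t3,t5}}
  A1245: {{t1,t4}} {{t1,t5},{t1,t3,t5}}
  A1345: {{t1,t4}} {{t1,t5},{t1,t3,t5}}
  A2345: {{t1},{t1,t3},{t1,t4},{t1,t5},{t1,t3,t5}}
  A12345: {{t1,t4}} {{t1,t5},{t1,t3,t5}}
C dims 5,17,17,9; δ0: rk 4, SNF 1^4; δ1: rk 10, SNF 1^10; δ2: rk 7, SNF 1^7
Ȟ^0 = (5 − 4) − 0 = 1, so Ȟ^0 ≅ Z
Ȟ^1 = (17 − 10) − 4 = 3, so Ȟ^1 ≅ Z^3
Ȟ^2 = (17 − 7) − 10 = 0, so Ȟ^2 ≅ 0

Ȟ^0 = Z; Ȟ^1 = Z^3; Ȟ^2 = 0


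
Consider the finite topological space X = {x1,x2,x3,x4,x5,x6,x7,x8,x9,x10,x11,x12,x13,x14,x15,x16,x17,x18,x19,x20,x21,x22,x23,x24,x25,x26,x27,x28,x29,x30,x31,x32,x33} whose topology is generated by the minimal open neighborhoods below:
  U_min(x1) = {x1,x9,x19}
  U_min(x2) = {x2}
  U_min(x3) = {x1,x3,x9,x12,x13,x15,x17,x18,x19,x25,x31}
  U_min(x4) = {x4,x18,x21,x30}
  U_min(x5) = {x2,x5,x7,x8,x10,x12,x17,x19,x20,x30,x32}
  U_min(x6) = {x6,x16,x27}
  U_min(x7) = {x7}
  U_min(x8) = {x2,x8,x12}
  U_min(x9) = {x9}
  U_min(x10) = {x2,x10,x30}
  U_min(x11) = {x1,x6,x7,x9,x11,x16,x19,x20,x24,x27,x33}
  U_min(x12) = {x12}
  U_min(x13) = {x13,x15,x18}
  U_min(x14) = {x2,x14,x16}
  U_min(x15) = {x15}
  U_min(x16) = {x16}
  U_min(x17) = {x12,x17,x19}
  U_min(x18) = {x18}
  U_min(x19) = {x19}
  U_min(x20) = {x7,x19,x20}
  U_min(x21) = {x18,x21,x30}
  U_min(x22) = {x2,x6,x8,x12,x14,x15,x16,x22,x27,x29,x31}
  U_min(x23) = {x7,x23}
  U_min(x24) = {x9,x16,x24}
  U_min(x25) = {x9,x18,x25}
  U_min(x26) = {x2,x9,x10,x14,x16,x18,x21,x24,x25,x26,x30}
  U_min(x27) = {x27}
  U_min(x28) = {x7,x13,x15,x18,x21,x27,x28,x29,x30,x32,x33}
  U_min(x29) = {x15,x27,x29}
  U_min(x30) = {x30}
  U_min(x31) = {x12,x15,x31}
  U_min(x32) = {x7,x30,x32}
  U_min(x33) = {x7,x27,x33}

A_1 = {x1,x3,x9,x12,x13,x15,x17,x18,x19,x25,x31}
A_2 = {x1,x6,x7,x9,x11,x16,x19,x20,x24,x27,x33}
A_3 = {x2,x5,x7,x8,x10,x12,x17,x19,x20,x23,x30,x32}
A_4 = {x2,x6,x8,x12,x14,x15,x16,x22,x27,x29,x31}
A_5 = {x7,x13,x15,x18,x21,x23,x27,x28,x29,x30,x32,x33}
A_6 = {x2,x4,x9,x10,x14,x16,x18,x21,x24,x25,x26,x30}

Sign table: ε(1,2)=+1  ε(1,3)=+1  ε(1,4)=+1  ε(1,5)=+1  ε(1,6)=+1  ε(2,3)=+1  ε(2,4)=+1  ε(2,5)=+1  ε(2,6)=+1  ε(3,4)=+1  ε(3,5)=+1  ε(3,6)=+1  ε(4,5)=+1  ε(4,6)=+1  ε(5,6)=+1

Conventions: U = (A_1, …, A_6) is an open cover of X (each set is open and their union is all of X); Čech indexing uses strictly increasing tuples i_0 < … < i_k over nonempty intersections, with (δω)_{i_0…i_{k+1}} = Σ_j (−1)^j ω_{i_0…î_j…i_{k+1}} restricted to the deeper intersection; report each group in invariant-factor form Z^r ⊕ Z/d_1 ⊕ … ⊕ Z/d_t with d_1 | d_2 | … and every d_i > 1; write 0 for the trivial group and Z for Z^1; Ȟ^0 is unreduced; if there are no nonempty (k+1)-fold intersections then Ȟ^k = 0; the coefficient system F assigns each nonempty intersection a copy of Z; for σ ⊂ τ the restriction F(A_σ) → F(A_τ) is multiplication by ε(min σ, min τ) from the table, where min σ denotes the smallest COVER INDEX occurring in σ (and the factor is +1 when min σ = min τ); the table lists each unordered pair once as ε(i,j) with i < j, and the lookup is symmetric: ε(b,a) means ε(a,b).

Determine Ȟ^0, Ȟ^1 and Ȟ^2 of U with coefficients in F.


nonempty overlaps:
  A12={x1,x9,x19} A13={x12,x17,x19} A14={x12,x15,x31} A15={x13,x15,x18} A16={x9,x18,x25} A23={x7,x19,x20} A24={x6,x16,x27} A25={x7,x27,x33} A26={x9,x16,x24} A34={x2,x8,x12} A35={x7,x23,x30,x32} A36={x2,x10,x30} A45={x15,x27,x29} A46={x2,x14,x16} A56={x18,x21,x30}
  A123={x19} A126={x9} A134={x12} A145={x15} A156={x18} A235={x7} A245={x27} A246={x16} A346={x2} A356={x30}
C dims 6,15,10; δ0: rk 5, SNF 1^5; δ1: rk 10, SNF 1^9·2
degree 0: 6−5−0 = 1 → Ȟ^0 ≅ Z
degree 1: 15−10−5 = 0 → Ȟ^1 ≅ 0
degree 2: 10−0−10 = 0 plus torsion [2] → Ȟ^2 ≅ Z/2

Ȟ^0(U;F) ≅ Z; Ȟ^1(U;F) ≅ 0; Ȟ^2(U;F) ≅ Z/2


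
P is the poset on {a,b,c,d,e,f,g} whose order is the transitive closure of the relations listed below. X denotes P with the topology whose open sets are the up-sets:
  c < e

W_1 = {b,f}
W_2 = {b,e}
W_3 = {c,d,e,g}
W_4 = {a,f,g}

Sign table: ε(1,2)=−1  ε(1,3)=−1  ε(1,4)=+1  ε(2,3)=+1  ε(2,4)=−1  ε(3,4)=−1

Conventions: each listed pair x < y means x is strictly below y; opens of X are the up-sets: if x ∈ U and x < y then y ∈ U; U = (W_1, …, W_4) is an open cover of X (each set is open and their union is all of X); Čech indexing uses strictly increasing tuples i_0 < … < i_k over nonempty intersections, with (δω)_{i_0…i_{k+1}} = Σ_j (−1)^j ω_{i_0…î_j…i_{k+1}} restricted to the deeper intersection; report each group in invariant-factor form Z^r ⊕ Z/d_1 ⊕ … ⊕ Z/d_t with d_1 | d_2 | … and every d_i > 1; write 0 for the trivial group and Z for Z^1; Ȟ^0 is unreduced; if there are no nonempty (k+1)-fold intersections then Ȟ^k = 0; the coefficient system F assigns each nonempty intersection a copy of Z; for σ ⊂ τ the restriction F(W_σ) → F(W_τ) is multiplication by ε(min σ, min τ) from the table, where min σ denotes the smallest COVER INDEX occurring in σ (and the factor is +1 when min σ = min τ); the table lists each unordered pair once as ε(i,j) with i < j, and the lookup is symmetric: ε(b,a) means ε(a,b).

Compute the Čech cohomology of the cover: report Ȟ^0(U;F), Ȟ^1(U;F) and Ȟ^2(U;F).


nonempty intersections:
  W12={b} W14={f} W23={e} W34={g}
C dims 4,4; δ0: rk 3, SNF 1^3
Ȟ^0: (4−3)−0=1 ⇒ Z
Ȟ^1: (4−0)−3=1 ⇒ Z
Ȟ^2: (0−0)−0=0 ⇒ 0

Ȟ^0(U;F) ≅ Z; Ȟ^1(U;F) ≅ Z; Ȟ^2(U;F) ≅ 0


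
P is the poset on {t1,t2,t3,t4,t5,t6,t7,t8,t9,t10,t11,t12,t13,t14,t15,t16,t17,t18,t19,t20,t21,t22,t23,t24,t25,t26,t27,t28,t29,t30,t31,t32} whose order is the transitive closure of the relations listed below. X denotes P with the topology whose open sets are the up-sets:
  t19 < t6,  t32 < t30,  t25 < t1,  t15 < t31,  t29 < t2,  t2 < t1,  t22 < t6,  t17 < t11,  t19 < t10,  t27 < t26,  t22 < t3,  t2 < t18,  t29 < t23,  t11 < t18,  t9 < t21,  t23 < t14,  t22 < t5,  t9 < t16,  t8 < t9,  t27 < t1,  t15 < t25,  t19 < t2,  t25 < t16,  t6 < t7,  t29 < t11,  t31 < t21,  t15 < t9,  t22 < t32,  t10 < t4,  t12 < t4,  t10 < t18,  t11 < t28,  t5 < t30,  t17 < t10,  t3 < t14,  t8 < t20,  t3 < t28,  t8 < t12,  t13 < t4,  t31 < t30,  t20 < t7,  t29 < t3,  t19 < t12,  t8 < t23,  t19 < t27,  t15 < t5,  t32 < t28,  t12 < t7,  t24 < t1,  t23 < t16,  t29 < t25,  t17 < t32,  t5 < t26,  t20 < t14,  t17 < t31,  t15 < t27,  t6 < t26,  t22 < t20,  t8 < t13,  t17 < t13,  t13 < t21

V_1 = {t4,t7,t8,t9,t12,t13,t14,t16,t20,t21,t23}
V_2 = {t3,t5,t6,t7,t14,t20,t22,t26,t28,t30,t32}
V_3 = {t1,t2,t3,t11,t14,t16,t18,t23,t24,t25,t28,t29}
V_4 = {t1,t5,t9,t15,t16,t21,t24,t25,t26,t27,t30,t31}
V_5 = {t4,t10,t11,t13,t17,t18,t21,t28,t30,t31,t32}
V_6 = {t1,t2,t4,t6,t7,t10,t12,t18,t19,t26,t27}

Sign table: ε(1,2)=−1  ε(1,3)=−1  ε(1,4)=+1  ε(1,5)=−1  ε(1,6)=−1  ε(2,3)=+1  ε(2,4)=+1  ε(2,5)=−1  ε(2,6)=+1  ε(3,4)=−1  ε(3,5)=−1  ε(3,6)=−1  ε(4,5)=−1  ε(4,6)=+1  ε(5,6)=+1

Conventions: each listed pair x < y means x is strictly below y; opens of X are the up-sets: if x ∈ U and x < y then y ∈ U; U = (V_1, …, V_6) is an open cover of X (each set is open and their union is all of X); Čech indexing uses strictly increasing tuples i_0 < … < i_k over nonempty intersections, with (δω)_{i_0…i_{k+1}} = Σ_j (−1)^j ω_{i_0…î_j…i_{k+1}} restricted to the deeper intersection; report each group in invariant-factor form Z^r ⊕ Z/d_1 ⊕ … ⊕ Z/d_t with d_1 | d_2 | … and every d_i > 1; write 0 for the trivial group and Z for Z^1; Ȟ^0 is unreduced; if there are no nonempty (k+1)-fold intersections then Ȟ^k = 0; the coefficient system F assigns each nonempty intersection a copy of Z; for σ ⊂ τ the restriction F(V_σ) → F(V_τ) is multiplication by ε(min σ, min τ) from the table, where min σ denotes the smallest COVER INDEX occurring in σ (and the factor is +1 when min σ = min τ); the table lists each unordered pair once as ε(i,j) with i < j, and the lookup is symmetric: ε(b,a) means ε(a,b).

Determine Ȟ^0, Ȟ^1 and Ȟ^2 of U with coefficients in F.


nonempty intersections:
  V12={t7,t14,t20} V13={t14,t16,t23} V14={t9,t16,t21} V15={t4,t13,t21} V16={t4,t7,t12} V23={t3,t14,t28} V24={t5,t26,t30} V25={t28,t30,t32} V26={t6,t7,t26} V34={t1,t16,t24,t25} V35={t11,t18,t28} V36={t1,t2,t18} V45={t21,t30,t31} V46={t1,t26,t27} V56={t4,t10,t18}
  V123={t14} V126={t7} V134={t16} V145={t21} V156={t4} V235={t28} V245={t30} V246={t26} V346={t1} V356={t18}
C dims 6,15,10; δ0: rk 6, SNF 1^5·2; δ1: rk 9, SNF 1^9
Ȟ^0: (6−6)−0=0 ⇒ 0
Ȟ^1: (15−9)−6=0 plus torsion [2] ⇒ Z/2
Ȟ^2: (10−0)−9=1 ⇒ Z

Ȟ^0 ≅ 0, Ȟ^1 ≅ Z/2 and Ȟ^2 ≅ Z


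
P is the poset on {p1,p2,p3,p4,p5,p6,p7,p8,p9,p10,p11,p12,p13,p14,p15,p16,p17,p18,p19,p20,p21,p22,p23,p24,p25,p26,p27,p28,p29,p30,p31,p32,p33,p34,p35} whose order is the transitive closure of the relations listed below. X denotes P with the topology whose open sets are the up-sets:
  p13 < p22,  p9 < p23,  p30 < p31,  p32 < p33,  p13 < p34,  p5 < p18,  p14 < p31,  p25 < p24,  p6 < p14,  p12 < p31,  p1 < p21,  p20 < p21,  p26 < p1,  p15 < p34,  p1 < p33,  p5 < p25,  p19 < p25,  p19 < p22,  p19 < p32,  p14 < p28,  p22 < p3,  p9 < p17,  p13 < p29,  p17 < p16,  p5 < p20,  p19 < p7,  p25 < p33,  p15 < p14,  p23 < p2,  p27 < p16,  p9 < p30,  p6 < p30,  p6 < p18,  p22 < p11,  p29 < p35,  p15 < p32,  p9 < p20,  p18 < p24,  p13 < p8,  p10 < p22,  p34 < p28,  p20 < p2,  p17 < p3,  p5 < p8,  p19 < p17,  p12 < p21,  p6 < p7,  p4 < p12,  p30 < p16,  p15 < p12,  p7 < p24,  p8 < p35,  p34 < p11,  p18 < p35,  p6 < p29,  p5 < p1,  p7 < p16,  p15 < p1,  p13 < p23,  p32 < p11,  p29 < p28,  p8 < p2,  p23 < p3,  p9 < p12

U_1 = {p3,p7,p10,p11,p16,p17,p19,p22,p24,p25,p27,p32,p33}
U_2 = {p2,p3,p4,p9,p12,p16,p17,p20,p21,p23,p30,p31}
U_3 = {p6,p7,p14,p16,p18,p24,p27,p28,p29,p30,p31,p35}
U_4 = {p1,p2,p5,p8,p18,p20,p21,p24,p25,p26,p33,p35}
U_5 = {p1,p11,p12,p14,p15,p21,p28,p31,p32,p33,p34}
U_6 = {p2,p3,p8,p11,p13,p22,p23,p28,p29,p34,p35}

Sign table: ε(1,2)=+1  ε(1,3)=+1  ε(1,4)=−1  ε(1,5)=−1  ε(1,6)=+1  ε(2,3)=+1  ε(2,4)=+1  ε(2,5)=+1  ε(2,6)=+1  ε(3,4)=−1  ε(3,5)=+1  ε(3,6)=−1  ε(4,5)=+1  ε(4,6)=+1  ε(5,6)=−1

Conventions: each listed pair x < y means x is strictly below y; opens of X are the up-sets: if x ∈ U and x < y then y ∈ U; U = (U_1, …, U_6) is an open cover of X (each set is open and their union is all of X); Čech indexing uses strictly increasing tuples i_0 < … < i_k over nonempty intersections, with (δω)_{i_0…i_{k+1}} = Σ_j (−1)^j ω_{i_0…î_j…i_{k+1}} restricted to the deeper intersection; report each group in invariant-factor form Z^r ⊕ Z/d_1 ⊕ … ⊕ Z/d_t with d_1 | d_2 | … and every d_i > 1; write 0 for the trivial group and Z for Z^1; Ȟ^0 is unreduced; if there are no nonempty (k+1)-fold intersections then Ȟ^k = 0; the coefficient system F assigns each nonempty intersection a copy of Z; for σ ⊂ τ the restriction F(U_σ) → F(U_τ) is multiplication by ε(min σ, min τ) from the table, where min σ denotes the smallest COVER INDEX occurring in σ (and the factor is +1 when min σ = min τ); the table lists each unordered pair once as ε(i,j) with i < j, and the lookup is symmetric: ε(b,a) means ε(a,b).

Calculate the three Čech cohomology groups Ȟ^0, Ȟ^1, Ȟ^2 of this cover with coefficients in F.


nerve of the cover:
  U12={p3,p16,p17} U13={p7,p16,p24,p27} U14={p24,p25,p33} U15={p11,p32,p33} U16={p3,p11,p22} U23={p16,p30,p31} U24={p2,p20,p21} U25={p12,p21,p31} U26={p2,p3,p23} U34={p18,p24,p35} U35={p14,p28,p31} U36={p28,p29,p35} U45={p1,p21,p33} U46={p2,p8,p35} U56={p11,p28,p34}
  U123={p16} U126={p3} U134={p24} U145={p33} U156={p11} U235={p31} U245={p21} U246={p2} U346={p35} U356={p28}
C dims 6,15,10; δ0: rk 6, SNF 1^5·2; δ1: rk 9, SNF 1^9
Ȟ^0 = (6 − 6) − 0 = 0, so Ȟ^0 ≅ 0
Ȟ^1 = (15 − 9) − 6 = 0 plus torsion [2], so Ȟ^1 ≅ Z/2
Ȟ^2 = (10 − 0) − 9 = 1, so Ȟ^2 ≅ Z

Ȟ^0(U;F) ≅ 0, Ȟ^1(U;F) ≅ Z/2 and Ȟ^2(U;F) ≅ Z


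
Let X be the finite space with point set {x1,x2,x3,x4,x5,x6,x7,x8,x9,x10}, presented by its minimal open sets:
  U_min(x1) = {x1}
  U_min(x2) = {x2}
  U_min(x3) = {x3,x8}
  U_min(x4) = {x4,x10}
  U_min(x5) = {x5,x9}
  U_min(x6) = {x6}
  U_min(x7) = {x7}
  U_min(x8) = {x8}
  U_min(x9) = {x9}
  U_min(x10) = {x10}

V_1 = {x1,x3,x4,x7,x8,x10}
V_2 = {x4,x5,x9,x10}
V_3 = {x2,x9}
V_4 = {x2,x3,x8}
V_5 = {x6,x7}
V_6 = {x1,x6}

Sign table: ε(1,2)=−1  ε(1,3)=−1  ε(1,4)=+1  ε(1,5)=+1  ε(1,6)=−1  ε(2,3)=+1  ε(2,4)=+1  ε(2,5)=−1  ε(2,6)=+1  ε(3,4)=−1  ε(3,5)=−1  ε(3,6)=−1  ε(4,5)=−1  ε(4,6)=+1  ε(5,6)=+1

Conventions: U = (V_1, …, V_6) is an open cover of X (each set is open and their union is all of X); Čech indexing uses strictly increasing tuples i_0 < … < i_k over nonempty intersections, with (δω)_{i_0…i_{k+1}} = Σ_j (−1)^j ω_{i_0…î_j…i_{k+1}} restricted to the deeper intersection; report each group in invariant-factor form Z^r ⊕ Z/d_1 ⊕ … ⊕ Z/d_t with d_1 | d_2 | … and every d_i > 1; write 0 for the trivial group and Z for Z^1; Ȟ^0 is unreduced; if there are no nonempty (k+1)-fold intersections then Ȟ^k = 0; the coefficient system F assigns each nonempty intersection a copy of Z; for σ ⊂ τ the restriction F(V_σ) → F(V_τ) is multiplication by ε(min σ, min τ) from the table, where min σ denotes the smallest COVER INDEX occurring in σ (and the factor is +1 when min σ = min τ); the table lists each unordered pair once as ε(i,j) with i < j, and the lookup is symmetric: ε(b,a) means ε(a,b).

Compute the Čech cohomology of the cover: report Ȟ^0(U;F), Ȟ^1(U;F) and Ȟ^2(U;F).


nonempty overlaps:
  V12={x4,x10} V14={x3,x8} V15={x7} V16={x1} V23={x9} V34={x2} V56={x6}
C dims 6,7; δ0: rk 6, SNF 1^5·2
degree 0: 6−6−0 = 0 → Ȟ^0 ≅ 0
degree 1: 7−0−6 = 1 plus torsion [2] → Ȟ^1 ≅ Z ⊕ Z/2
degree 2: 0−0−0 = 0 → Ȟ^2 ≅ 0

Ȟ^0 = 0, Ȟ^1 = Z ⊕ Z/2, Ȟ^2 = 0


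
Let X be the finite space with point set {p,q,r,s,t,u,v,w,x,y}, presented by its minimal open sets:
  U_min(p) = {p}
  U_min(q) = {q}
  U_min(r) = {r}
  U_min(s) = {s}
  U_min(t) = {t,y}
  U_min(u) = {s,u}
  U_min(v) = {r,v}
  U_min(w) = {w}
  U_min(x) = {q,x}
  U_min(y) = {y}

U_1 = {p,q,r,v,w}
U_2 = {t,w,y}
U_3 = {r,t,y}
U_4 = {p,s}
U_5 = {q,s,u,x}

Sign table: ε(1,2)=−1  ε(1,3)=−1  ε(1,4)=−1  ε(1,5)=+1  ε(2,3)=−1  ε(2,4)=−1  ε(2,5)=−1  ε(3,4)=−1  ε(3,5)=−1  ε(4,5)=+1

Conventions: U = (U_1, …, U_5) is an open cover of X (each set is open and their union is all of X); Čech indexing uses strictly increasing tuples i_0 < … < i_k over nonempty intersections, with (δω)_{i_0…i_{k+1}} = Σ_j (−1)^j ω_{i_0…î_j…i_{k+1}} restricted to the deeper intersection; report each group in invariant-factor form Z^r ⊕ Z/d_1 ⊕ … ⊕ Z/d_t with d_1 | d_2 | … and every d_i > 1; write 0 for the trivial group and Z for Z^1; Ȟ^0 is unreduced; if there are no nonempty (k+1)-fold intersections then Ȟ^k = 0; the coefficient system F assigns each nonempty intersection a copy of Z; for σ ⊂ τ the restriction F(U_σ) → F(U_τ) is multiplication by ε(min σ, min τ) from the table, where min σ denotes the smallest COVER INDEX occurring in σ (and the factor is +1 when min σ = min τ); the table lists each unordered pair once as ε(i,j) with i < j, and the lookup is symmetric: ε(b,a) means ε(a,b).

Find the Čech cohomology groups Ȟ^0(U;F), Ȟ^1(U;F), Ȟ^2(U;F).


nerve of the cover:
  U12={w} U13={r} U14={p} U15={q} U23={t,y} U45={s}
C dims 5,6; δ0: rk 5, SNF 1^4·2
Ȟ^0 = (5 − 5) − 0 = 0, so Ȟ^0 ≅ 0
Ȟ^1 = (6 − 0) − 5 = 1 plus torsion [2], so Ȟ^1 ≅ Z ⊕ Z/2
Ȟ^2 = (0 − 0) − 0 = 0, so Ȟ^2 ≅ 0

Ȟ^0 ≅ 0, Ȟ^1 ≅ Z ⊕ Z/2, Ȟ^2 ≅ 0


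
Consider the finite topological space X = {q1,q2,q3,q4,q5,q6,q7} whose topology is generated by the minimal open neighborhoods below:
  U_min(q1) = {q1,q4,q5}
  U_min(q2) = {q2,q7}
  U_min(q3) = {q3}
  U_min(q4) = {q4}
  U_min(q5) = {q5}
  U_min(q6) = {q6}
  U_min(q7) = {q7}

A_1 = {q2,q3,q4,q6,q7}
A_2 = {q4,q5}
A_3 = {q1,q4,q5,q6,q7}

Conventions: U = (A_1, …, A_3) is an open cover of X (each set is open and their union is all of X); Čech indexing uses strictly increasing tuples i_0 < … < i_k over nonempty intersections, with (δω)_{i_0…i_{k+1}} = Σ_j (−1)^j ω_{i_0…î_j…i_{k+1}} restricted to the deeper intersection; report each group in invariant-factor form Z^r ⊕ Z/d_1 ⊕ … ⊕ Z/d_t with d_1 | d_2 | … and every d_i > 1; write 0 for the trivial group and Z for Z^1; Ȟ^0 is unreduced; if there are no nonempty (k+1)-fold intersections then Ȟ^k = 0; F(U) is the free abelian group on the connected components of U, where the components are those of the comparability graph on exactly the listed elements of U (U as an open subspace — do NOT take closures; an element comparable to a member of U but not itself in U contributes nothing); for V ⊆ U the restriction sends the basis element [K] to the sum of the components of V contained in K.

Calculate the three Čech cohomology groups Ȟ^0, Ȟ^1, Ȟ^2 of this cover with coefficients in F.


cover nerve:
  A12={q4} A13={q4,q6,q7} A23={q4,q5}
  A123={q4}
components per intersection:
  A1: {q2,q7} {q3} {q4} {q6}
  A2: {q4} {q5}
  A3: {q1,q4,q5} {q6} {q7}
  A12: {q4}
  A13: {q4} {q6} {q7}
  A23: {q4} {q5}
  A123: {q4}
C dims 9,6,1; δ0: rk 5, SNF 1^5; δ1: rk 1, SNF 1^1
Ȟ^0: (9−5)−0=4 ⇒ Z^4
Ȟ^1: (6−1)−5=0 ⇒ 0
Ȟ^2: (1−0)−1=0 ⇒ 0

Ȟ^0 ≅ Z^4, Ȟ^1 ≅ 0 and Ȟ^2 ≅ 0


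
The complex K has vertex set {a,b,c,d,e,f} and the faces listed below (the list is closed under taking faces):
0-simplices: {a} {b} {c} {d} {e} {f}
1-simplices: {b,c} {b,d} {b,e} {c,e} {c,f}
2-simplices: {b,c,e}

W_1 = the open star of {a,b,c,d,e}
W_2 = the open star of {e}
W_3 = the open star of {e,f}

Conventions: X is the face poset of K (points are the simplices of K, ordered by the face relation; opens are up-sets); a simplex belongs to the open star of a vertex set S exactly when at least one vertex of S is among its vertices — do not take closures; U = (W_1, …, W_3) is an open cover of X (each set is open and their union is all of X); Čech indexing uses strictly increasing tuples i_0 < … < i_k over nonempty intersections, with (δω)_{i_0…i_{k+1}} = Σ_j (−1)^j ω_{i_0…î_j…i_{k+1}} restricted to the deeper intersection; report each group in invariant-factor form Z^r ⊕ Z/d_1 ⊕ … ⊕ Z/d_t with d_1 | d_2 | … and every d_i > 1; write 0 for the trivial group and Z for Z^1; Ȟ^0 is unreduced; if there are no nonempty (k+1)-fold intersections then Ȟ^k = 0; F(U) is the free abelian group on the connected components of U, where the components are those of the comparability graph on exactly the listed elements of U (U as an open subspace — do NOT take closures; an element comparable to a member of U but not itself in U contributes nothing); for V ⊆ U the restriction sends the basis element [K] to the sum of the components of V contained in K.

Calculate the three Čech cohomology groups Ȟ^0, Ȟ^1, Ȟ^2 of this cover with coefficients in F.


nonempty intersections:
  W1={{a},{b},{c},{d},{e},{b,c},{b,d},{b,e},{c,e},{c,f},{b,c,e}} W2={{e},{b,e},{c,e},{b,c,e}} W3={{e},{f},{b,e},{c,e},{c,f},{b,c,e}}
  W12={{e},{b,e},{c,e},{b,c,e}} W13={{e},{b,e},{c,e},{c,f},{b,c,e}} W23={{e},{b,e},{c,e},{b,c,e}}
  W123={{e},{b,e},{c,e},{b,c,e}}
components per intersection:
  W1: {{a}} {{b},{c},{d},{e},{b,c},{b,d},{b,e},{c,e},{c,f},{b,c,e}}
  W2: {{e},{b,e},{c,e},{b,c,e}}
  W3: {{e},{b,e},{c,e},{b,c,e}} {{f},{c,f}}
  W12: {{e},{b,e},{c,e},{b,c,e}}
  W13: {{e},{b,e},{c,e},{b,c,e}} {{c,f}}
  W23: {{e},{b,e},{c,e},{b,c,e}}
  W123: {{e},{b,e},{c,e},{b,c,e}}
C dims 5,4,1; δ0: rk 3, SNF 1^3; δ1: rk 1, SNF 1^1
Ȟ^0: (5−3)−0=2 ⇒ Z^2
Ȟ^1: (4−1)−3=0 ⇒ 0
Ȟ^2: (1−0)−1=0 ⇒ 0

Ȟ^0 = Z^2,  Ȟ^1 = 0,  Ȟ^2 = 0
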